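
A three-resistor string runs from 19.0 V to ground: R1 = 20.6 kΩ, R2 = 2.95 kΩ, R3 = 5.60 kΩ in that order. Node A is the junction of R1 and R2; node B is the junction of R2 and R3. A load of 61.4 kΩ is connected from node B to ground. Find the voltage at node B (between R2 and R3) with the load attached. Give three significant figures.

At node B, R3 is in parallel with the load: R3‖R_L = 5.132 kΩ.
Below node A the resistance is R2 + (R3‖R_L) = 8.082 kΩ, so V_A = 19.0 × 8.082/28.68 = 5.354 V.
Then V_B = V_A × (R3‖R_L)/(R2 + R3‖R_L) = 5.354 × 5.132/8.082 = 3.40 V.

V ≈ 3.40 V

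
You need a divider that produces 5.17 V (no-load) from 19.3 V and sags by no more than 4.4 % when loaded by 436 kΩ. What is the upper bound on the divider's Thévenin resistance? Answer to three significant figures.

R_th ≤ 20.1 kΩ

Loading drop = R_th/(R_th + R_L) ≤ 0.0440, so R_th ≤ R_L · ε/(1−ε) = 436 kΩ × 0.0440/0.9560 = 20.1 kΩ.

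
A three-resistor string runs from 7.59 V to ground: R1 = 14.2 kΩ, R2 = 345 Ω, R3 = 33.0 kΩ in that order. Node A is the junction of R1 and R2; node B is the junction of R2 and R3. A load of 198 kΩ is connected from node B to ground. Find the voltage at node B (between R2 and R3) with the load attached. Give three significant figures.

V ≈ 5.01 V

At node B, R3 is in parallel with the load: R3‖R_L = 28290 Ω.
Below node A the resistance is R2 + (R3‖R_L) = 28630 Ω, so V_A = 7.59 × 28630/42830 = 5.074 V.
Then V_B = V_A × (R3‖R_L)/(R2 + R3‖R_L) = 5.074 × 28290/28630 = 5.01 V.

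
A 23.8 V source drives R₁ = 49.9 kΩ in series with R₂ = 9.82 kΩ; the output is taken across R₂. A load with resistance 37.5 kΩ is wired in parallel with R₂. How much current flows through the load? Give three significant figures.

R₂‖R_L = 7.782 kΩ; V_out = 23.8 × 7.782/57.68 = 3.211 V.
I_L = V_out / R_L = 3.211 / 37.5 kΩ = 0.0856 mA.

I_L ≈ 0.0856 mA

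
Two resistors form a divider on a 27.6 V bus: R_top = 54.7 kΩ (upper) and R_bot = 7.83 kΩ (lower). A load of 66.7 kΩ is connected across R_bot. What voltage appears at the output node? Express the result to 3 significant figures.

The load sits in parallel with R_bot: R_bot‖R_L = (7.83 × 66.7) / (7.83 + 66.7) = 7.007 kΩ.
V_out = 27.6 × 7.007 / (54.7 + 7.007) = 27.6 × 7.007/61.71 = 3.13 V.
(Unloaded it would have been 3.46 V.)

V_out ≈ 3.13 V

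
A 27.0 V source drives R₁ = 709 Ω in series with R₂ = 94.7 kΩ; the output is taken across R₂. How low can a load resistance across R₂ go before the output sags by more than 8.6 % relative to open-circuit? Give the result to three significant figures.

R_L(min) ≈ 7.48 kΩ

Output resistance R_th = R₁‖R₂ = (709 × 94700)/95410 = 703.7 Ω.
The fractional drop is R_th/(R_th + R_L); requiring this ≤ 0.0860 gives R_L ≥ R_th(1/0.0860 − 1) = 703.7 × 10.63 = 7.48 kΩ.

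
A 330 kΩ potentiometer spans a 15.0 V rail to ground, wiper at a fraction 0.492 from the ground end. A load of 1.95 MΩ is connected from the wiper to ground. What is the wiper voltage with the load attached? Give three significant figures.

V ≈ 7.08 V

The wiper splits the pot into (1−α)R = 167.6 kΩ above and αR = 162.4 kΩ below.
Lower section ‖ load = 149.9 kΩ.
V_wiper = 15.0 × 149.9/(167.6 + 149.9) = 7.08 V.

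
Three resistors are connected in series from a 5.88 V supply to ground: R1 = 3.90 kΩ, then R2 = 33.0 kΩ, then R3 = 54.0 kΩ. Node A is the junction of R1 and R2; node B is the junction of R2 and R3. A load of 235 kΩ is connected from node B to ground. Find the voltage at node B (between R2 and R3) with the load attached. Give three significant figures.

At node B, R3 is in parallel with the load: R3‖R_L = 43.91 kΩ.
Below node A the resistance is R2 + (R3‖R_L) = 76.91 kΩ, so V_A = 5.88 × 76.91/80.81 = 5.596 V.
Then V_B = V_A × (R3‖R_L)/(R2 + R3‖R_L) = 5.596 × 43.91/76.91 = 3.20 V.

V ≈ 3.20 V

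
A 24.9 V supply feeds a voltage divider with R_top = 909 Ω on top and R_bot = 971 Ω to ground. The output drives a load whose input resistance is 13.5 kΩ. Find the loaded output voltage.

The load sits in parallel with R_bot: R_bot‖R_L = (971 × 13500) / (971 + 13500) = 905.8 Ω.
V_out = 24.9 × 905.8 / (909 + 905.8) = 24.9 × 905.8/1815 = 12.4 V.

V_out ≈ 12.4 V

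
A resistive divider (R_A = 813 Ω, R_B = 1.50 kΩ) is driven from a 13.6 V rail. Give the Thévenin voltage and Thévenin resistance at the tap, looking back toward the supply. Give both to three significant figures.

V_th is the open-circuit tap voltage: 13.6 × 1500/(813 + 1500) = 8.82 V.
With the supply zeroed, R_A and R_B appear in parallel from the tap: R_th = R_A‖R_B = (813 × 1500)/2313 = 527 Ω.

V_th = 8.82 V, R_th = 527 Ω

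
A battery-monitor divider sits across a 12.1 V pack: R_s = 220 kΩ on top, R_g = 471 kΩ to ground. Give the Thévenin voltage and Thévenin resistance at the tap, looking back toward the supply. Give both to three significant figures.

V_th = 8.25 V, R_th = 150 kΩ

V_th is the open-circuit tap voltage: 12.1 × 471/(220 + 471) = 8.25 V.
With the supply zeroed, R_s and R_g appear in parallel from the tap: R_th = R_s‖R_g = (220 × 471)/691.0 = 150 kΩ.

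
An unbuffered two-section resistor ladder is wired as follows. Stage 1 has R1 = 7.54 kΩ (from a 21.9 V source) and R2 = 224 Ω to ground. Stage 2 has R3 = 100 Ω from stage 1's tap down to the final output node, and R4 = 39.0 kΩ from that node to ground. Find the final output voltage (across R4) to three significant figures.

Stage 2 presents R3+R4 = 39100 Ω as a load on stage 1's tap.
Stage 1's lower leg becomes R2‖(R3+R4) = 222.7 Ω, so V_mid = 21.9 × 222.7/7763 = 0.6283 V.
Stage 2 is itself unloaded: V_out = V_mid × R4/(R3+R4) = 0.6283 × 39000/39100 = 0.627 V.

V_out ≈ 0.627 V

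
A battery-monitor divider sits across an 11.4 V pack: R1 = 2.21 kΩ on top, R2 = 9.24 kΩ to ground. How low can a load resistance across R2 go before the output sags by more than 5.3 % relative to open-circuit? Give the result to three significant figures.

Output resistance R_th = R1‖R2 = (2.21 × 9.24)/11.45 = 1.783 kΩ.
The fractional drop is R_th/(R_th + R_L); requiring this ≤ 0.0530 gives R_L ≥ R_th(1/0.0530 − 1) = 1.783 × 17.87 = 31.9 kΩ.

R_L(min) ≈ 31.9 kΩ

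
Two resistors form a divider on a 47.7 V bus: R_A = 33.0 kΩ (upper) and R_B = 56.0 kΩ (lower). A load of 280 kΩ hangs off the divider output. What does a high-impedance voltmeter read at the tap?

The load sits in parallel with R_B: R_B‖R_L = (56.0 × 280) / (56.0 + 280) = 46.67 kΩ.
V_out = 47.7 × 46.67 / (33.0 + 46.67) = 47.7 × 46.67/79.67 = 27.9 V.
(Unloaded it would have been 30.0 V.)

V_out ≈ 27.9 V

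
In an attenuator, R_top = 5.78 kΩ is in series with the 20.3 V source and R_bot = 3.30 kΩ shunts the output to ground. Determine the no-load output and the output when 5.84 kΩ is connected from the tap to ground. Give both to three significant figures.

Unloaded: 7.38 V; loaded: 5.43 V

Open-circuit: V = 20.3 × 3.30/(5.78 + 3.30) = 7.38 V.
With the load, R_bot becomes R_bot‖R_L = 2.109 kΩ, so V = 20.3 × 2.109/7.889 = 5.43 V.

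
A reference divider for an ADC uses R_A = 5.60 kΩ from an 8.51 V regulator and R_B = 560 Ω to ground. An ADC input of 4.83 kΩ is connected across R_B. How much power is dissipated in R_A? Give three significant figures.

P ≈ 10.9 mW

Total resistance from the source is R_A + (R_B‖R_L) = 6102 Ω, so I = 8.51/6102 Ω = 1.395 mA.
P = I²·R_A = (1.395 mA)² × 5.60 kΩ = 10.9 mW.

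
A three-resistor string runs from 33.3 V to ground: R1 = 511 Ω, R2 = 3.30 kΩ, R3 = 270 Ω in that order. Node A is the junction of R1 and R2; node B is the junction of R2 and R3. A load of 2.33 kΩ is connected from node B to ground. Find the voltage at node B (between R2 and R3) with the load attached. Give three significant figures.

V ≈ 1.99 V

At node B, R3 is in parallel with the load: R3‖R_L = 242.0 Ω.
Below node A the resistance is R2 + (R3‖R_L) = 3542 Ω, so V_A = 33.3 × 3542/4053 = 29.10 V.
Then V_B = V_A × (R3‖R_L)/(R2 + R3‖R_L) = 29.10 × 242.0/3542 = 1.99 V.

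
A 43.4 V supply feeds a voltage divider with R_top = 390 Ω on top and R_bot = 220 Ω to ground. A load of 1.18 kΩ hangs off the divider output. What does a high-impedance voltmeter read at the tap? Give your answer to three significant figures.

The load sits in parallel with R_bot: R_bot‖R_L = (220 × 1180) / (220 + 1180) = 185.4 Ω.
V_out = 43.4 × 185.4 / (390 + 185.4) = 43.4 × 185.4/575.4 = 14.0 V.
(Unloaded it would have been 15.7 V.)

V_out ≈ 14.0 V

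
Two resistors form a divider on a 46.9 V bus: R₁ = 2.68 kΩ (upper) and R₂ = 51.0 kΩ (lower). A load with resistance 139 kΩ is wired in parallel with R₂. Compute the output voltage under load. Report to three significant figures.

V_out ≈ 43.8 V

The load sits in parallel with R₂: R₂‖R_L = (51.0 × 139) / (51.0 + 139) = 37.31 kΩ.
V_out = 46.9 × 37.31 / (2.68 + 37.31) = 46.9 × 37.31/39.99 = 43.8 V.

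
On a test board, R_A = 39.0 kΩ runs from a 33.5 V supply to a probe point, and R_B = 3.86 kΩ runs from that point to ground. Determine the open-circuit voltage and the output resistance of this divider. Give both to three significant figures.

V_th is the open-circuit tap voltage: 33.5 × 3.86/(39.0 + 3.86) = 3.02 V.
With the supply zeroed, R_A and R_B appear in parallel from the tap: R_th = R_A‖R_B = (39.0 × 3.86)/42.86 = 3.51 kΩ.

V_th = 3.02 V, R_th = 3.51 kΩ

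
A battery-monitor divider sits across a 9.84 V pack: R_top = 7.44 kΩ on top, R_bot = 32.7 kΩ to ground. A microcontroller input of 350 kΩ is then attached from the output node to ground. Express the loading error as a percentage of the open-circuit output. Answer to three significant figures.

1.70 %

The divider's output (Thévenin) resistance is R_top‖R_bot = 6.061 kΩ.
Fractional drop under load = R_th/(R_th + R_L) = 6.061 / (6.061 + 350) = 0.01702.
So the output falls by 1.70 %.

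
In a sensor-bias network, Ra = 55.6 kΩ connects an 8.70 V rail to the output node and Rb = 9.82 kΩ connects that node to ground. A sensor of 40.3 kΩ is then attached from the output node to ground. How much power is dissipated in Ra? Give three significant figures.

P ≈ 1.04 mW

Total resistance from the source is Ra + (Rb‖R_L) = 63.50 kΩ, so I = 8.70/63.50 kΩ = 0.1370 mA.
P = I²·Ra = (0.1370 mA)² × 55.6 kΩ = 1.04 mW.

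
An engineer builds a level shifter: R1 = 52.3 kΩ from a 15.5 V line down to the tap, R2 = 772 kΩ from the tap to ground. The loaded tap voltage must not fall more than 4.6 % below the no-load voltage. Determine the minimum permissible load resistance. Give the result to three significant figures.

Output resistance R_th = R1‖R2 = (52.3 × 772)/824.3 = 48.98 kΩ.
The fractional drop is R_th/(R_th + R_L); requiring this ≤ 0.0460 gives R_L ≥ R_th(1/0.0460 − 1) = 48.98 × 20.74 = 1.02 MΩ.

R_L(min) ≈ 1.02 MΩ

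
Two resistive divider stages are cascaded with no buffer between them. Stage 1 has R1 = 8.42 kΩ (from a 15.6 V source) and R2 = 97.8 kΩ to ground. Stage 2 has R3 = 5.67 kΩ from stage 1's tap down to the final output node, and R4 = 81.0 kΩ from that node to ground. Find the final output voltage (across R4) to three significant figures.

Stage 2 presents R3+R4 = 86.67 kΩ as a load on stage 1's tap.
Stage 1's lower leg becomes R2‖(R3+R4) = 45.95 kΩ, so V_mid = 15.6 × 45.95/54.37 = 13.18 V.
Stage 2 is itself unloaded: V_out = V_mid × R4/(R3+R4) = 13.18 × 81.0/86.67 = 12.3 V.

V_out ≈ 12.3 V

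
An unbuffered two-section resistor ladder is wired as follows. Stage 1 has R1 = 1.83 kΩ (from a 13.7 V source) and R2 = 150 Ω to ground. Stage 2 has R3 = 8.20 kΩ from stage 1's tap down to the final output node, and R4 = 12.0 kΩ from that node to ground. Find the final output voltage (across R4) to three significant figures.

V_out ≈ 0.612 V

Stage 2 presents R3+R4 = 20200 Ω as a load on stage 1's tap.
Stage 1's lower leg becomes R2‖(R3+R4) = 148.9 Ω, so V_mid = 13.7 × 148.9/1979 = 1.031 V.
Stage 2 is itself unloaded: V_out = V_mid × R4/(R3+R4) = 1.031 × 12000/20200 = 0.612 V.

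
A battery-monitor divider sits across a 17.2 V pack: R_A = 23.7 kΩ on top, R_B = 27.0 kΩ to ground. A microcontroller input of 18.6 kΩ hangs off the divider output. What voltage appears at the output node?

V_out ≈ 5.46 V

The load sits in parallel with R_B: R_B‖R_L = (27.0 × 18.6) / (27.0 + 18.6) = 11.01 kΩ.
V_out = 17.2 × 11.01 / (23.7 + 11.01) = 17.2 × 11.01/34.71 = 5.46 V.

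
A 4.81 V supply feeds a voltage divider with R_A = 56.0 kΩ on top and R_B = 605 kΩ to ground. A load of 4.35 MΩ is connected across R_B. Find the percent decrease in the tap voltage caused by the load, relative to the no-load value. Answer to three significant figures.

1.16 %

The divider's output (Thévenin) resistance is R_A‖R_B = 51.26 kΩ.
Fractional drop under load = R_th/(R_th + R_L) = 51.26 / (51.26 + 4350) = 0.01165.
So the output falls by 1.16 %.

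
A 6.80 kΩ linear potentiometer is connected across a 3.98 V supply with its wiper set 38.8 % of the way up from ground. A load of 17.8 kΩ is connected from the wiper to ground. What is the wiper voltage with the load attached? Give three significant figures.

V ≈ 1.42 V

The wiper splits the pot into (1−α)R = 4.162 kΩ above and αR = 2.638 kΩ below.
Lower section ‖ load = 2.298 kΩ.
V_wiper = 3.98 × 2.298/(4.162 + 2.298) = 1.42 V.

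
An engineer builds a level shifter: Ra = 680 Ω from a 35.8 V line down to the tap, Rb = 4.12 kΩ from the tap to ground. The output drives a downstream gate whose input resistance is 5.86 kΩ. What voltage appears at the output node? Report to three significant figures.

The load sits in parallel with Rb: Rb‖R_L = (4120 × 5860) / (4120 + 5860) = 2419 Ω.
V_out = 35.8 × 2419 / (680 + 2419) = 35.8 × 2419/3099 = 27.9 V.
(Unloaded it would have been 30.7 V.)

V_out ≈ 27.9 V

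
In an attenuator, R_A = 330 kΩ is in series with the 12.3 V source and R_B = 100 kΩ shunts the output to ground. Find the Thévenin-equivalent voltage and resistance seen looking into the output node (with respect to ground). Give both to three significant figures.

V_th is the open-circuit tap voltage: 12.3 × 100/(330 + 100) = 2.86 V.
With the supply zeroed, R_A and R_B appear in parallel from the tap: R_th = R_A‖R_B = (330 × 100)/430.0 = 76.7 kΩ.

V_th = 2.86 V, R_th = 76.7 kΩ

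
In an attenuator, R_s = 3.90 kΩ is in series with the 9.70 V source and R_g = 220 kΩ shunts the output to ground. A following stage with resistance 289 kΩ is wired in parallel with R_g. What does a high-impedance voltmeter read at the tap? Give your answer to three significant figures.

V_out ≈ 9.41 V

The load sits in parallel with R_g: R_g‖R_L = (220 × 289) / (220 + 289) = 124.9 kΩ.
V_out = 9.70 × 124.9 / (3.90 + 124.9) = 9.70 × 124.9/128.8 = 9.41 V.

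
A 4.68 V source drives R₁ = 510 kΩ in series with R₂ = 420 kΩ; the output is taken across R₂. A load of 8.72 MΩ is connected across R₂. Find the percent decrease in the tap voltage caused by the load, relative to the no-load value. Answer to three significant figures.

The divider's output (Thévenin) resistance is R₁‖R₂ = 230.3 kΩ.
Fractional drop under load = R_th/(R_th + R_L) = 230.3 / (230.3 + 8720) = 0.02573.
So the output falls by 2.57 %.

2.57 %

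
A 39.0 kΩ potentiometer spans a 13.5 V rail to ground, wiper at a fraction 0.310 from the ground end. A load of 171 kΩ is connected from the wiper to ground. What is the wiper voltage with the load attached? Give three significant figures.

V ≈ 3.99 V

The wiper splits the pot into (1−α)R = 26.91 kΩ above and αR = 12.09 kΩ below.
Lower section ‖ load = 11.29 kΩ.
V_wiper = 13.5 × 11.29/(26.91 + 11.29) = 3.99 V.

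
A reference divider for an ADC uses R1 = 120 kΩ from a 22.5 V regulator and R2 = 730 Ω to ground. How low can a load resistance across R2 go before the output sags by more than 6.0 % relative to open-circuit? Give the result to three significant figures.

Output resistance R_th = R1‖R2 = (120000 × 730)/120700 = 725.6 Ω.
The fractional drop is R_th/(R_th + R_L); requiring this ≤ 0.0600 gives R_L ≥ R_th(1/0.0600 − 1) = 725.6 × 15.67 = 11.4 kΩ.

R_L(min) ≈ 11.4 kΩ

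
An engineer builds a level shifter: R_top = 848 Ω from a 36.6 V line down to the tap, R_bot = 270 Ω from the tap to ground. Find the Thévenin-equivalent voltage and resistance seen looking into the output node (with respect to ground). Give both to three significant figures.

V_th is the open-circuit tap voltage: 36.6 × 270/(848 + 270) = 8.84 V.
With the supply zeroed, R_top and R_bot appear in parallel from the tap: R_th = R_top‖R_bot = (848 × 270)/1118 = 205 Ω.

V_th = 8.84 V, R_th = 205 Ω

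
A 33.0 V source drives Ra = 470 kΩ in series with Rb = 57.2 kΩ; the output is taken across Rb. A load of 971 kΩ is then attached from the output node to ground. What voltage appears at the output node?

The load sits in parallel with Rb: Rb‖R_L = (57.2 × 971) / (57.2 + 971) = 54.02 kΩ.
V_out = 33.0 × 54.02 / (470 + 54.02) = 33.0 × 54.02/524.0 = 3.40 V.

V_out ≈ 3.40 V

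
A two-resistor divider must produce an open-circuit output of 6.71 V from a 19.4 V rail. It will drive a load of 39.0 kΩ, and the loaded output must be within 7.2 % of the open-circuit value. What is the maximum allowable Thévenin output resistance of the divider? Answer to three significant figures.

Loading drop = R_th/(R_th + R_L) ≤ 0.0720, so R_th ≤ R_L · ε/(1−ε) = 39.0 kΩ × 0.0720/0.9280 = 3.03 kΩ.

R_th ≤ 3.03 kΩ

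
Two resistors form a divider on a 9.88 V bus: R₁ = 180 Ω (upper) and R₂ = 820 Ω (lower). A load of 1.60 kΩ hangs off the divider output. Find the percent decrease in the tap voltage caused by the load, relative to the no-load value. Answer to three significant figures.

8.45 %

The divider's output (Thévenin) resistance is R₁‖R₂ = 147.6 Ω.
Fractional drop under load = R_th/(R_th + R_L) = 147.6 / (147.6 + 1600) = 0.08446.
So the output falls by 8.45 %.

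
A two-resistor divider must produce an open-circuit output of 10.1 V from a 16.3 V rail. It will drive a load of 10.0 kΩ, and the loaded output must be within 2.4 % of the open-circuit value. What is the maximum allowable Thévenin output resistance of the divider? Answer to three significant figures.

R_th ≤ 246 Ω

Loading drop = R_th/(R_th + R_L) ≤ 0.0240, so R_th ≤ R_L · ε/(1−ε) = 10.0 kΩ × 0.0240/0.9760 = 246 Ω.
(Any R1, R2 with R2/(R1+R2) = 0.620 and R1‖R2 ≤ 246 Ω will meet the spec.)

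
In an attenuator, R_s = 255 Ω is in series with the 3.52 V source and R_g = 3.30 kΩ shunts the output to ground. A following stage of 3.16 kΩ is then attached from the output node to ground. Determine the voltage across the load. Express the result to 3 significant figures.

V_out ≈ 3.04 V

The load sits in parallel with R_g: R_g‖R_L = (3300 × 3160) / (3300 + 3160) = 1614 Ω.
V_out = 3.52 × 1614 / (255 + 1614) = 3.52 × 1614/1869 = 3.04 V.
(Unloaded it would have been 3.27 V.)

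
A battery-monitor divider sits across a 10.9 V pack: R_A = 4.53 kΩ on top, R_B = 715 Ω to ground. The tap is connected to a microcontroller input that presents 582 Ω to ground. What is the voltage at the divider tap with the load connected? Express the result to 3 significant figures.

V_out ≈ 0.721 V

The load sits in parallel with R_B: R_B‖R_L = (715 × 582) / (715 + 582) = 320.8 Ω.
V_out = 10.9 × 320.8 / (4530 + 320.8) = 10.9 × 320.8/4851 = 0.721 V.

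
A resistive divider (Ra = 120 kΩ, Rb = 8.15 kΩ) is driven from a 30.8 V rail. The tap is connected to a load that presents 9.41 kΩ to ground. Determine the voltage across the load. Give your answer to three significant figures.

V_out ≈ 1.08 V

The load sits in parallel with Rb: Rb‖R_L = (8.15 × 9.41) / (8.15 + 9.41) = 4.367 kΩ.
V_out = 30.8 × 4.367 / (120 + 4.367) = 30.8 × 4.367/124.4 = 1.08 V.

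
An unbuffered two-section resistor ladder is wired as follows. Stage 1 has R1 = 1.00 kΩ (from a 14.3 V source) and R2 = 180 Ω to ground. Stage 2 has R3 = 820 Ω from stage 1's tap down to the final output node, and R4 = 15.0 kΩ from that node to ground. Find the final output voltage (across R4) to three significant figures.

V_out ≈ 2.05 V

Stage 2 presents R3+R4 = 15820 Ω as a load on stage 1's tap.
Stage 1's lower leg becomes R2‖(R3+R4) = 178.0 Ω, so V_mid = 14.3 × 178.0/1178 = 2.161 V.
Stage 2 is itself unloaded: V_out = V_mid × R4/(R3+R4) = 2.161 × 15000/15820 = 2.05 V.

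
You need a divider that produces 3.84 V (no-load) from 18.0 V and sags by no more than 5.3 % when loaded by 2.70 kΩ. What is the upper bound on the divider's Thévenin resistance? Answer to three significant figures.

R_th ≤ 151 Ω

Loading drop = R_th/(R_th + R_L) ≤ 0.0530, so R_th ≤ R_L · ε/(1−ε) = 2.70 kΩ × 0.0530/0.9470 = 151 Ω.
(Any R1, R2 with R2/(R1+R2) = 0.213 and R1‖R2 ≤ 151 Ω will meet the spec.)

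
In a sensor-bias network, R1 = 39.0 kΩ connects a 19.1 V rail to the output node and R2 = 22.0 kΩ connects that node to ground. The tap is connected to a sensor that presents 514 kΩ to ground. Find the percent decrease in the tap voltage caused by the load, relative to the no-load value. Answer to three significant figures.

2.66 %

The divider's output (Thévenin) resistance is R1‖R2 = 14.07 kΩ.
Fractional drop under load = R_th/(R_th + R_L) = 14.07 / (14.07 + 514) = 0.02664.
So the output falls by 2.66 %.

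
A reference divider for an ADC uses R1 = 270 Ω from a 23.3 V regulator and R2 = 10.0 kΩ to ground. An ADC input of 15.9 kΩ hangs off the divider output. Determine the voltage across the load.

V_out ≈ 22.3 V

The load sits in parallel with R2: R2‖R_L = (10000 × 15900) / (10000 + 15900) = 6139 Ω.
V_out = 23.3 × 6139 / (270 + 6139) = 23.3 × 6139/6409 = 22.3 V.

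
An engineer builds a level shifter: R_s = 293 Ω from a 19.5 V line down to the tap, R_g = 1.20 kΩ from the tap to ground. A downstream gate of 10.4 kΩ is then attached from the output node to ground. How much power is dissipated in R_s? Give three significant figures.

P ≈ 59.5 mW

Total resistance from the source is R_s + (R_g‖R_L) = 1369 Ω, so I = 19.5/1369 Ω = 14.25 mA.
P = I²·R_s = (14.25 mA)² × 293 Ω = 59.5 mW.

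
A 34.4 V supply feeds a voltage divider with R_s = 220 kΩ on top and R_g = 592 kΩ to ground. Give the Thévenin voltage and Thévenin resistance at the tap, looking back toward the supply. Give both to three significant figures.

V_th is the open-circuit tap voltage: 34.4 × 592/(220 + 592) = 25.1 V.
With the supply zeroed, R_s and R_g appear in parallel from the tap: R_th = R_s‖R_g = (220 × 592)/812.0 = 160 kΩ.

V_th = 25.1 V, R_th = 160 kΩ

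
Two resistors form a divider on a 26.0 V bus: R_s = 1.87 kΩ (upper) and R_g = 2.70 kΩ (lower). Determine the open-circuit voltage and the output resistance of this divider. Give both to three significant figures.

V_th = 15.4 V, R_th = 1.10 kΩ

V_th is the open-circuit tap voltage: 26.0 × 2.70/(1.87 + 2.70) = 15.4 V.
With the supply zeroed, R_s and R_g appear in parallel from the tap: R_th = R_s‖R_g = (1.87 × 2.70)/4.570 = 1.10 kΩ.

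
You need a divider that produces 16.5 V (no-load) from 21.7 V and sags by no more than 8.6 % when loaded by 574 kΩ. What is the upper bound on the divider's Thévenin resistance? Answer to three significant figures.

R_th ≤ 54.0 kΩ

Loading drop = R_th/(R_th + R_L) ≤ 0.0860, so R_th ≤ R_L · ε/(1−ε) = 574 kΩ × 0.0860/0.9140 = 54.0 kΩ.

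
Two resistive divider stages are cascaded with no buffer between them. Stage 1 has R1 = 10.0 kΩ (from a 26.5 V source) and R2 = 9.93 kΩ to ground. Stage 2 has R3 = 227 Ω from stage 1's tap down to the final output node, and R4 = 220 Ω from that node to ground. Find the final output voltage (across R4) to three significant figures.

V_out ≈ 0.535 V

Stage 2 presents R3+R4 = 447.0 Ω as a load on stage 1's tap.
Stage 1's lower leg becomes R2‖(R3+R4) = 427.7 Ω, so V_mid = 26.5 × 427.7/10430 = 1.087 V.
Stage 2 is itself unloaded: V_out = V_mid × R4/(R3+R4) = 1.087 × 220/447.0 = 0.535 V.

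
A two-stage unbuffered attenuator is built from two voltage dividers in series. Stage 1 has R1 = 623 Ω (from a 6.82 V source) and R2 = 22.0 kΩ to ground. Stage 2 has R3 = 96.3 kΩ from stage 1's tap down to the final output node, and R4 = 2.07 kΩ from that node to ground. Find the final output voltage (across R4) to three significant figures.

Stage 2 presents R3+R4 = 98370 Ω as a load on stage 1's tap.
Stage 1's lower leg becomes R2‖(R3+R4) = 17980 Ω, so V_mid = 6.82 × 17980/18600 = 6.592 V.
Stage 2 is itself unloaded: V_out = V_mid × R4/(R3+R4) = 6.592 × 2070/98370 = 0.139 V.

V_out ≈ 0.139 V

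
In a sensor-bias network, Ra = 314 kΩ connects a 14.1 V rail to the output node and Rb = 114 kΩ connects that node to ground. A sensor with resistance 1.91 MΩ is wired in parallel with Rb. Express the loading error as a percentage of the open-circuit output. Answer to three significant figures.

4.20 %

The divider's output (Thévenin) resistance is Ra‖Rb = 83.64 kΩ.
Fractional drop under load = R_th/(R_th + R_L) = 83.64 / (83.64 + 1910) = 0.04195.
So the output falls by 4.20 %.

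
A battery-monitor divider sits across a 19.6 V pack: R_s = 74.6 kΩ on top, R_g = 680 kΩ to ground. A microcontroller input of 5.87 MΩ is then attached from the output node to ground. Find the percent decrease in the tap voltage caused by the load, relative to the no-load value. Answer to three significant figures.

The divider's output (Thévenin) resistance is R_s‖R_g = 67.23 kΩ.
Fractional drop under load = R_th/(R_th + R_L) = 67.23 / (67.23 + 5870) = 0.01132.
So the output falls by 1.13 %.

1.13 %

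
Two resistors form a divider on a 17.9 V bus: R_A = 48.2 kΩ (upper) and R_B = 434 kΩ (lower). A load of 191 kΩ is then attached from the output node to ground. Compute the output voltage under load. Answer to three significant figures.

V_out ≈ 13.1 V

The load sits in parallel with R_B: R_B‖R_L = (434 × 191) / (434 + 191) = 132.6 kΩ.
V_out = 17.9 × 132.6 / (48.2 + 132.6) = 17.9 × 132.6/180.8 = 13.1 V.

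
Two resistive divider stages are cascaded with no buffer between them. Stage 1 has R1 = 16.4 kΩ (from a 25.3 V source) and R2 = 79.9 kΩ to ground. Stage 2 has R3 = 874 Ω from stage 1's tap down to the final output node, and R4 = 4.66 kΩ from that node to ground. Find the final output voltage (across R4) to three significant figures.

V_out ≈ 5.11 V

Stage 2 presents R3+R4 = 5534 Ω as a load on stage 1's tap.
Stage 1's lower leg becomes R2‖(R3+R4) = 5176 Ω, so V_mid = 25.3 × 5176/21580 = 6.069 V.
Stage 2 is itself unloaded: V_out = V_mid × R4/(R3+R4) = 6.069 × 4660/5534 = 5.11 V.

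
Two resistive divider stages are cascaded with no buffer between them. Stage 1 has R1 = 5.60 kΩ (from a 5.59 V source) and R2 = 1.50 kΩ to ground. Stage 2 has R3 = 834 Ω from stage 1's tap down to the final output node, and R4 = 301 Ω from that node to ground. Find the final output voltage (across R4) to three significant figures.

Stage 2 presents R3+R4 = 1135 Ω as a load on stage 1's tap.
Stage 1's lower leg becomes R2‖(R3+R4) = 646.1 Ω, so V_mid = 5.59 × 646.1/6246 = 0.5782 V.
Stage 2 is itself unloaded: V_out = V_mid × R4/(R3+R4) = 0.5782 × 301/1135 = 0.153 V.

V_out ≈ 0.153 V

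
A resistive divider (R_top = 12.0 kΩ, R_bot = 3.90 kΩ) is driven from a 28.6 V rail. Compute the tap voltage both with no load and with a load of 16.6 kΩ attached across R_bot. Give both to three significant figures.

Open-circuit: V = 28.6 × 3.90/(12.0 + 3.90) = 7.02 V.
With the load, R_bot becomes R_bot‖R_L = 3.158 kΩ, so V = 28.6 × 3.158/15.16 = 5.96 V.

Unloaded: 7.02 V; loaded: 5.96 V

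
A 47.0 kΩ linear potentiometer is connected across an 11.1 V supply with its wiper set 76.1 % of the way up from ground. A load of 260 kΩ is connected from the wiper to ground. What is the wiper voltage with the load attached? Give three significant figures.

The wiper splits the pot into (1−α)R = 11.23 kΩ above and αR = 35.77 kΩ below.
Lower section ‖ load = 31.44 kΩ.
V_wiper = 11.1 × 31.44/(11.23 + 31.44) = 8.18 V.

V ≈ 8.18 V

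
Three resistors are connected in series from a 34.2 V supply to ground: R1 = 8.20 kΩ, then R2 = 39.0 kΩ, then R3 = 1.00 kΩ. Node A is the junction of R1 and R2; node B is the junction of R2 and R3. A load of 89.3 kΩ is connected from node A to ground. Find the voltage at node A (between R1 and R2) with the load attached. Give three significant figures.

V ≈ 26.4 V

Below node A the series string R2+R3 = 40.00 kΩ sits in parallel with the 89.3 kΩ load: 27.63 kΩ.
V_A = 34.2 × 27.63/(8.20 + 27.63) = 26.4 V.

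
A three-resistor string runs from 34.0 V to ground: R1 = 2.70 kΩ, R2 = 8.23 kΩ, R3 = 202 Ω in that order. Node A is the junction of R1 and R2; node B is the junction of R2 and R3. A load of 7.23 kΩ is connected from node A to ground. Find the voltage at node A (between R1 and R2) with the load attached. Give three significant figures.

Below node A the series string R2+R3 = 8432 Ω sits in parallel with the 7230 Ω load: 3892 Ω.
V_A = 34.0 × 3892/(2700 + 3892) = 20.1 V.

V ≈ 20.1 V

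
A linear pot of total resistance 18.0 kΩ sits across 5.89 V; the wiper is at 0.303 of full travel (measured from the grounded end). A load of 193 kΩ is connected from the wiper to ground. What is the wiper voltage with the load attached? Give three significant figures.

The wiper splits the pot into (1−α)R = 12.55 kΩ above and αR = 5.454 kΩ below.
Lower section ‖ load = 5.304 kΩ.
V_wiper = 5.89 × 5.304/(12.55 + 5.304) = 1.75 V.

V ≈ 1.75 V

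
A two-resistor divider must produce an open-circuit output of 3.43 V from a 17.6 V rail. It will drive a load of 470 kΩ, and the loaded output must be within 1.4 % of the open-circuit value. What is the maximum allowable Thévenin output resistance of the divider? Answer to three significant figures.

R_th ≤ 6.67 kΩ

Loading drop = R_th/(R_th + R_L) ≤ 0.0140, so R_th ≤ R_L · ε/(1−ε) = 470 kΩ × 0.0140/0.9860 = 6.67 kΩ.
(Any R1, R2 with R2/(R1+R2) = 0.195 and R1‖R2 ≤ 6.67 kΩ will meet the spec.)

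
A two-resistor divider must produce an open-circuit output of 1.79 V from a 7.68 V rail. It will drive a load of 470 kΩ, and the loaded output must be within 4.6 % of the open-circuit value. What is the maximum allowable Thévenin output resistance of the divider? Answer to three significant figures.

Loading drop = R_th/(R_th + R_L) ≤ 0.0460, so R_th ≤ R_L · ε/(1−ε) = 470 kΩ × 0.0460/0.9540 = 22.7 kΩ.
(Any R1, R2 with R2/(R1+R2) = 0.233 and R1‖R2 ≤ 22.7 kΩ will meet the spec.)

R_th ≤ 22.7 kΩ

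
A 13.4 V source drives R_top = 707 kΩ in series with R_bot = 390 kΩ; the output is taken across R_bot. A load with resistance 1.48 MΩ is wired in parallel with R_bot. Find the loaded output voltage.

The load sits in parallel with R_bot: R_bot‖R_L = (390 × 1480) / (390 + 1480) = 308.7 kΩ.
V_out = 13.4 × 308.7 / (707 + 308.7) = 13.4 × 308.7/1016 = 4.07 V.
(Unloaded it would have been 4.76 V.)

V_out ≈ 4.07 V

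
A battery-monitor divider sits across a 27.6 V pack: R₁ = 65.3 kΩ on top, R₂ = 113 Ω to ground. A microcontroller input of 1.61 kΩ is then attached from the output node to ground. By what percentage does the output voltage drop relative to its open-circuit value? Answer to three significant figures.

6.55 %

The divider's output (Thévenin) resistance is R₁‖R₂ = 112.8 Ω.
Fractional drop under load = R_th/(R_th + R_L) = 112.8 / (112.8 + 1610) = 0.06548.
So the output falls by 6.55 %.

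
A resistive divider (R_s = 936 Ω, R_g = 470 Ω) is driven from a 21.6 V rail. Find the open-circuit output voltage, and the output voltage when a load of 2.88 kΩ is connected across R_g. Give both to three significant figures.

Unloaded: 7.22 V; loaded: 6.51 V

Open-circuit: V = 21.6 × 470/(936 + 470) = 7.22 V.
With the load, R_g becomes R_g‖R_L = 404.1 Ω, so V = 21.6 × 404.1/1340 = 6.51 V.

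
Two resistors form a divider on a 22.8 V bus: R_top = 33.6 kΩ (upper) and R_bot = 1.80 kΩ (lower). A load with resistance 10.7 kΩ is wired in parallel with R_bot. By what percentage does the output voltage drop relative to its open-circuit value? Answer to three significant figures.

Unloaded V = 22.8 × 1.80/35.40 = 1.1593 V.
Loaded: R_bot‖R_L = 1.541 kΩ, giving V = 22.8 × 1.541/35.14 = 0.99970 V.
Drop = (1.1593 − 0.99970) / 1.1593 = 13.8 %.

13.8 %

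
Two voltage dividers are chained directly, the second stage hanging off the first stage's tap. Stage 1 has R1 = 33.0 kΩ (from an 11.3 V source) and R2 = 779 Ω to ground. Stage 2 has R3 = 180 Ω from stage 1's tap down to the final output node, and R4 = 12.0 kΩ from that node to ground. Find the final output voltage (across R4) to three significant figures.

Stage 2 presents R3+R4 = 12180 Ω as a load on stage 1's tap.
Stage 1's lower leg becomes R2‖(R3+R4) = 732.2 Ω, so V_mid = 11.3 × 732.2/33730 = 0.2453 V.
Stage 2 is itself unloaded: V_out = V_mid × R4/(R3+R4) = 0.2453 × 12000/12180 = 0.242 V.

V_out ≈ 0.242 V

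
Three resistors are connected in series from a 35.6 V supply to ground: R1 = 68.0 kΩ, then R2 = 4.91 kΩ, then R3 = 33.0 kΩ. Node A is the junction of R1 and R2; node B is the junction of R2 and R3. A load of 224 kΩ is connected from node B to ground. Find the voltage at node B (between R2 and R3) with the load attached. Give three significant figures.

At node B, R3 is in parallel with the load: R3‖R_L = 28.76 kΩ.
Below node A the resistance is R2 + (R3‖R_L) = 33.67 kΩ, so V_A = 35.6 × 33.67/101.7 = 11.79 V.
Then V_B = V_A × (R3‖R_L)/(R2 + R3‖R_L) = 11.79 × 28.76/33.67 = 10.1 V.

V ≈ 10.1 V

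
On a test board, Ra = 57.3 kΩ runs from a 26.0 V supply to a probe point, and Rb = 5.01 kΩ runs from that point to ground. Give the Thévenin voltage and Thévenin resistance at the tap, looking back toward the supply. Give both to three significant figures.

V_th = 2.09 V, R_th = 4.61 kΩ

V_th is the open-circuit tap voltage: 26.0 × 5.01/(57.3 + 5.01) = 2.09 V.
With the supply zeroed, Ra and Rb appear in parallel from the tap: R_th = Ra‖Rb = (57.3 × 5.01)/62.31 = 4.61 kΩ.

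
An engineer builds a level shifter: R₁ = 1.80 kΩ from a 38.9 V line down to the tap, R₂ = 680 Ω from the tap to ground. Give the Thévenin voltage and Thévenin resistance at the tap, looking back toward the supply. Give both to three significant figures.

V_th = 10.7 V, R_th = 494 Ω

V_th is the open-circuit tap voltage: 38.9 × 680/(1800 + 680) = 10.7 V.
With the supply zeroed, R₁ and R₂ appear in parallel from the tap: R_th = R₁‖R₂ = (1800 × 680)/2480 = 494 Ω.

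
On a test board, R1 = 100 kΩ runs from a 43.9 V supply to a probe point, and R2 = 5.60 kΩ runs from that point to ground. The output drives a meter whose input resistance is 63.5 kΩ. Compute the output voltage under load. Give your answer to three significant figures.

The load sits in parallel with R2: R2‖R_L = (5.60 × 63.5) / (5.60 + 63.5) = 5.146 kΩ.
V_out = 43.9 × 5.146 / (100 + 5.146) = 43.9 × 5.146/105.1 = 2.15 V.

V_out ≈ 2.15 V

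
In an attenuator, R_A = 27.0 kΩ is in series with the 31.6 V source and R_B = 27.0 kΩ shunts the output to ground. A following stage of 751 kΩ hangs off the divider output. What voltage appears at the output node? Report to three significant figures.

The load sits in parallel with R_B: R_B‖R_L = (27.0 × 751) / (27.0 + 751) = 26.06 kΩ.
V_out = 31.6 × 26.06 / (27.0 + 26.06) = 31.6 × 26.06/53.06 = 15.5 V.
(Unloaded it would have been 15.8 V.)

V_out ≈ 15.5 V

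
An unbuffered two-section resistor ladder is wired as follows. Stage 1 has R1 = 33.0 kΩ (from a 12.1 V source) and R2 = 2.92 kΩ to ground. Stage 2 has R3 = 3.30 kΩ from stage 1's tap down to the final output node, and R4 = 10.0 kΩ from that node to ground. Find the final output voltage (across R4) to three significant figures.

V_out ≈ 0.615 V

Stage 2 presents R3+R4 = 13.30 kΩ as a load on stage 1's tap.
Stage 1's lower leg becomes R2‖(R3+R4) = 2.394 kΩ, so V_mid = 12.1 × 2.394/35.39 = 0.8185 V.
Stage 2 is itself unloaded: V_out = V_mid × R4/(R3+R4) = 0.8185 × 10.0/13.30 = 0.615 V.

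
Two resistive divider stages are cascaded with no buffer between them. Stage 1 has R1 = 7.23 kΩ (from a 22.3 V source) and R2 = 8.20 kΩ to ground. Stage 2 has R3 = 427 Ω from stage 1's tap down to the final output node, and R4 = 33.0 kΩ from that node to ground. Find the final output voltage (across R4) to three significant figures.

Stage 2 presents R3+R4 = 33430 Ω as a load on stage 1's tap.
Stage 1's lower leg becomes R2‖(R3+R4) = 6585 Ω, so V_mid = 22.3 × 6585/13810 = 10.63 V.
Stage 2 is itself unloaded: V_out = V_mid × R4/(R3+R4) = 10.63 × 33000/33430 = 10.5 V.

V_out ≈ 10.5 V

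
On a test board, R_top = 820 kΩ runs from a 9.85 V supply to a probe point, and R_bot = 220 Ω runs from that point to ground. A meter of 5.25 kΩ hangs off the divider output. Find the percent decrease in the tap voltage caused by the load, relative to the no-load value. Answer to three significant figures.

The divider's output (Thévenin) resistance is R_top‖R_bot = 219.9 Ω.
Fractional drop under load = R_th/(R_th + R_L) = 219.9 / (219.9 + 5250) = 0.04021.
So the output falls by 4.02 %.

4.02 %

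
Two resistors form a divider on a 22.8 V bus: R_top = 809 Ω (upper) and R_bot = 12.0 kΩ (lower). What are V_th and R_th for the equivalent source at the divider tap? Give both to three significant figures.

V_th is the open-circuit tap voltage: 22.8 × 12000/(809 + 12000) = 21.4 V.
With the supply zeroed, R_top and R_bot appear in parallel from the tap: R_th = R_top‖R_bot = (809 × 12000)/12810 = 758 Ω.

V_th = 21.4 V, R_th = 758 Ω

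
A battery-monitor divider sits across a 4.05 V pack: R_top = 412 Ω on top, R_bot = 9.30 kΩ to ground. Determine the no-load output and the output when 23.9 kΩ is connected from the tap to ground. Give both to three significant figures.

Unloaded: 3.88 V; loaded: 3.82 V

Open-circuit: V = 4.05 × 9300/(412 + 9300) = 3.88 V.
With the load, R_bot becomes R_bot‖R_L = 6695 Ω, so V = 4.05 × 6695/7107 = 3.82 V.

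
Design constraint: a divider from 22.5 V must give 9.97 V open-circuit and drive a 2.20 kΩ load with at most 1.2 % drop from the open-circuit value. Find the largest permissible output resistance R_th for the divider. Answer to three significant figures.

Loading drop = R_th/(R_th + R_L) ≤ 0.0120, so R_th ≤ R_L · ε/(1−ε) = 2.20 kΩ × 0.0120/0.9880 = 26.7 Ω.
(Any R1, R2 with R2/(R1+R2) = 0.443 and R1‖R2 ≤ 26.7 Ω will meet the spec.)

R_th ≤ 26.7 Ω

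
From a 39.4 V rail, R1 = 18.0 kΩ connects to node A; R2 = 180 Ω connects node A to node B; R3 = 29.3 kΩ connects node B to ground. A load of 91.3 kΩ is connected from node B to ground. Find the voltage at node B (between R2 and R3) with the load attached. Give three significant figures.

V ≈ 21.7 V

At node B, R3 is in parallel with the load: R3‖R_L = 22180 Ω.
Below node A the resistance is R2 + (R3‖R_L) = 22360 Ω, so V_A = 39.4 × 22360/40360 = 21.83 V.
Then V_B = V_A × (R3‖R_L)/(R2 + R3‖R_L) = 21.83 × 22180/22360 = 21.7 V.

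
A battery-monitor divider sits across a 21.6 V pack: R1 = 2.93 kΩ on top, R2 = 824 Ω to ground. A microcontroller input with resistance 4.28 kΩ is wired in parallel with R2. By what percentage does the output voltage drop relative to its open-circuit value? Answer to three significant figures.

Unloaded V = 21.6 × 824/3754 = 4.7412 V.
Loaded: R2‖R_L = 691.0 Ω, giving V = 21.6 × 691.0/3621 = 4.1218 V.
Drop = (4.7412 − 4.1218) / 4.7412 = 13.1 %.

13.1 %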